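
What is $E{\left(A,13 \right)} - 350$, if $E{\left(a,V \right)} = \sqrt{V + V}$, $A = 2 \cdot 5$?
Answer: $-350 + \sqrt{26} \approx -344.9$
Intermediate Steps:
$A = 10$
$E{\left(a,V \right)} = \sqrt{2} \sqrt{V}$ ($E{\left(a,V \right)} = \sqrt{2 V} = \sqrt{2} \sqrt{V}$)
$E{\left(A,13 \right)} - 350 = \sqrt{2} \sqrt{13} - 350 = \sqrt{26} - 350 = -350 + \sqrt{26}$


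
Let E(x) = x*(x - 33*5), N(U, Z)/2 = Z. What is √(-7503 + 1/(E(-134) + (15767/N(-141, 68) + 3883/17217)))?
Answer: I*√66419295383244213745786455/94087008319 ≈ 86.62*I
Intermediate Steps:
N(U, Z) = 2*Z
E(x) = x*(-165 + x) (E(x) = x*(x - 165) = x*(-165 + x))
√(-7503 + 1/(E(-134) + (15767/N(-141, 68) + 3883/17217))) = √(-7503 + 1/(-134*(-165 - 134) + (15767/((2*68)) + 3883/17217))) = √(-7503 + 1/(-134*(-299) + (15767/136 + 3883*(1/17217)))) = √(-7503 + 1/(40066 + (15767*(1/136) + 3883/17217))) = √(-7503 + 1/(40066 + (15767/136 + 3883/17217))) = √(-7503 + 1/(40066 + 271988527/2341512)) = √(-7503 + 1/(94087008319/2341512)) = √(-7503 + 2341512/94087008319) = √(-705934821075945/94087008319) = I*√66419295383244213745786455/94087008319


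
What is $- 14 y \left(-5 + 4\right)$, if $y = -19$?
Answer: $-266$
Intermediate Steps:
$- 14 y \left(-5 + 4\right) = \left(-14\right) \left(-19\right) \left(-5 + 4\right) = 266 \left(-1\right) = -266$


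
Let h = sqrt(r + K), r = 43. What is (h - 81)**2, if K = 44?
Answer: (81 - sqrt(87))**2 ≈ 5137.0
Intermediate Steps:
h = sqrt(87) (h = sqrt(43 + 44) = sqrt(87) ≈ 9.3274)
(h - 81)**2 = (sqrt(87) - 81)**2 = (-81 + sqrt(87))**2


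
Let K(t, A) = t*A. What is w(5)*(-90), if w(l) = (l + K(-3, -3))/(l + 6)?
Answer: -1260/11 ≈ -114.55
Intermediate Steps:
K(t, A) = A*t
w(l) = (9 + l)/(6 + l) (w(l) = (l - 3*(-3))/(l + 6) = (l + 9)/(6 + l) = (9 + l)/(6 + l))
w(5)*(-90) = ((9 + 5)/(6 + 5))*(-90) = (14/11)*(-90) = -1260/11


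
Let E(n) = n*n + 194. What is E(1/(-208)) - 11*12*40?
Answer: -220040703/43264 ≈ -5086.0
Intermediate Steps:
E(n) = 194 + n² (E(n) = n² + 194 = 194 + n²)
E(1/(-208)) - 11*12*40 = (194 + (1/(-208))²) - 11*12*40 = (194 + (-1/208)²) - 132*40 = (194 + 1/43264) - 5280 = 8393217/43264 - 5280 = -220040703/43264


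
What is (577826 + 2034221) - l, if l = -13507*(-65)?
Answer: 1734092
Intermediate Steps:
l = 877955
(577826 + 2034221) - l = (577826 + 2034221) - 1*877955 = 2612047 - 877955 = 1734092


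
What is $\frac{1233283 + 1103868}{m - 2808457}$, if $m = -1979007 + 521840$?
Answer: $- \frac{2337151}{4265624} \approx -0.5479$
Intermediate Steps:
$m = -1457167$
$\frac{1233283 + 1103868}{m - 2808457} = \frac{1233283 + 1103868}{-1457167 - 2808457} = \frac{2337151}{-4265624} = 2337151 \left(- \frac{1}{4265624}\right) = - \frac{2337151}{4265624}$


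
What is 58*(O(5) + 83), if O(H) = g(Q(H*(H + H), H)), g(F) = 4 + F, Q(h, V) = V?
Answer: 5336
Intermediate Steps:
O(H) = 4 + H
58*(O(5) + 83) = 58*((4 + 5) + 83) = 58*(9 + 83) = 58*92 = 5336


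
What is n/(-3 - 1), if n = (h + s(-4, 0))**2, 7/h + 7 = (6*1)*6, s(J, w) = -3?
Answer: -1600/841 ≈ -1.9025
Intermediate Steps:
h = 7/29 (h = 7/(-7 + (6*1)*6) = 7/(-7 + 6*6) = 7/(-7 + 36) = 7/29 ≈ 0.24138)
n = 6400/841 (n = (7/29 - 3)**2 = (-80/29)**2 = 6400/841 ≈ 7.6100)
n/(-3 - 1) = 6400/(841*(-3 - 1)) = (6400/841)/(-4) = (6400/841)*(-1/4) = -1600/841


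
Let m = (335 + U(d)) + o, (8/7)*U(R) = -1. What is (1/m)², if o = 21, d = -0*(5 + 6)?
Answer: 64/8071281 ≈ 7.9294e-6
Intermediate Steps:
d = 0 (d = -0*11 = -3*0 = 0)
U(R) = -7/8 (U(R) = (7/8)*(-1) = -7/8)
m = 2841/8 (m = (335 - 7/8) + 21 = 2673/8 + 21 = 2841/8 ≈ 355.13)
(1/m)² = (1/(2841/8))² = (8/2841)² = 64/8071281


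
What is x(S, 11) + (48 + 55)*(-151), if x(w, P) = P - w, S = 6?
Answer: -15548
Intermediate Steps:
x(S, 11) + (48 + 55)*(-151) = (11 - 1*6) + (48 + 55)*(-151) = (11 - 6) + 103*(-151) = 5 - 15553 = -15548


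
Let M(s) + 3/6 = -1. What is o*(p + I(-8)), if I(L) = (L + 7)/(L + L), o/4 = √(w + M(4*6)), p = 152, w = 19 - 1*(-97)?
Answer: 2433*√458/8 ≈ 6508.6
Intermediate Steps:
w = 116 (w = 19 + 97 = 116)
M(s) = -3/2 (M(s) = -½ - 1 = -3/2)
o = 2*√458 (o = 4*√(116 - 3/2) = 4*√(229/2) = 4*(√458/2) = 2*√458 ≈ 42.802)
I(L) = (7 + L)/(2*L) (I(L) = (7 + L)/((2*L)) = (7 + L)*(1/(2*L)) = (7 + L)/(2*L))
o*(p + I(-8)) = (2*√458)*(152 + (½)*(7 - 8)/(-8)) = (2*√458)*(152 + (½)*(-⅛)*(-1)) = (2*√458)*(152 + 1/16) = (2*√458)*(2433/16) = 2433*√458/8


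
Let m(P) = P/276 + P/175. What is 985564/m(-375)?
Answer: -634703216/2255 ≈ -2.8147e+5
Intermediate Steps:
m(P) = 451*P/48300 (m(P) = P*(1/276) + P*(1/175) = P/276 + P/175 = 451*P/48300)
985564/m(-375) = 985564/(((451/48300)*(-375))) = 985564/(-2255/644) = 985564*(-644/2255) = -634703216/2255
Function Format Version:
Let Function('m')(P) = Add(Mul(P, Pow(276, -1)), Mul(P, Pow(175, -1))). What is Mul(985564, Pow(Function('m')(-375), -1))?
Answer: Rational(-634703216, 2255) ≈ -2.8147e+5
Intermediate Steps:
Function('m')(P) = Mul(Rational(451, 48300), P) (Function('m')(P) = Add(Mul(P, Rational(1, 276)), Mul(P, Rational(1, 175))) = Add(Mul(Rational(1, 276), P), Mul(Rational(1, 175), P)) = Mul(Rational(451, 48300), P))
Mul(985564, Pow(Function('m')(-375), -1)) = Mul(985564, Pow(Mul(Rational(451, 48300), -375), -1)) = Mul(985564, Pow(Rational(-2255, 644), -1)) = Mul(985564, Rational(-644, 2255)) = Rational(-634703216, 2255)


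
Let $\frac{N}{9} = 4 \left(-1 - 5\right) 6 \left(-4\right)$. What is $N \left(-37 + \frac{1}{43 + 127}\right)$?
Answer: $- \frac{16301088}{85} \approx -1.9178 \cdot 10^{5}$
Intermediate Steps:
$N = 5184$ ($N = 9 \cdot 4 \left(-1 - 5\right) 6 \left(-4\right) = 9 \cdot 4 \left(-6\right) 6 \left(-4\right) = 9 \left(-24\right) 6 \left(-4\right) = 9 \left(\left(-144\right) \left(-4\right)\right) = 9 \cdot 576 = 5184$)
$N \left(-37 + \frac{1}{43 + 127}\right) = 5184 \left(-37 + \frac{1}{43 + 127}\right) = 5184 \left(-37 + \frac{1}{170}\right) = 5184 \left(- \frac{6289}{170}\right) = - \frac{16301088}{85}$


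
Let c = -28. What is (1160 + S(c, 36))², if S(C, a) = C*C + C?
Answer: 3671056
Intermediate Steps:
S(C, a) = C + C² (S(C, a) = C² + C = C + C²)
(1160 + S(c, 36))² = (1160 - 28*(1 - 28))² = (1160 - 28*(-27))² = (1160 + 756)² = 1916² = 3671056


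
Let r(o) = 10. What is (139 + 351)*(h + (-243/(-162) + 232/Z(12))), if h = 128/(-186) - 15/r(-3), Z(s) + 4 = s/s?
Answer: -3555440/93 ≈ -38231.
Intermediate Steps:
Z(s) = -3 (Z(s) = -4 + s/s = -4 + 1 = -3)
h = -407/186 (h = 128/(-186) - 15/10 = 128*(-1/186) - 15*⅒ = -64/93 - 3/2 = -407/186 ≈ -2.1882)
(139 + 351)*(h + (-243/(-162) + 232/Z(12))) = (139 + 351)*(-407/186 + (-243/(-162) + 232/(-3))) = 490*(-407/186 + (-243*(-1/162) + 232*(-⅓))) = 490*(-407/186 + (3/2 - 232/3)) = 490*(-407/186 - 455/6) = 490*(-7256/93) = -3555440/93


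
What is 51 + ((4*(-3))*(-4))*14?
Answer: 723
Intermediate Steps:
51 + ((4*(-3))*(-4))*14 = 51 - 12*(-4)*14 = 51 + 48*14 = 51 + 672 = 723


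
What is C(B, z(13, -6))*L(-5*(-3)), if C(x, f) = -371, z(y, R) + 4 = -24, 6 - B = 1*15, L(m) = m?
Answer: -5565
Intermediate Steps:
B = -9 (B = 6 - 15 = -9)
z(y, R) = -28 (z(y, R) = -4 - 24 = -28)
C(B, z(13, -6))*L(-5*(-3)) = -(-1855)*(-3) = -371*15 = -5565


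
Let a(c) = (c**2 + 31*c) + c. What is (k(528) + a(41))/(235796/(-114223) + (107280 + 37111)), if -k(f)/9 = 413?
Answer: -82697452/16492537397 ≈ -0.0050142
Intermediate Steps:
k(f) = -3717 (k(f) = -9*413 = -3717)
a(c) = c**2 + 32*c
(k(528) + a(41))/(235796/(-114223) + (107280 + 37111)) = (-3717 + 41*(32 + 41))/(235796/(-114223) + (107280 + 37111)) = (-3717 + 41*73)/(235796*(-1/114223) + 144391) = (-3717 + 2993)/(-235796/114223 + 144391) = -724/16492537397/114223 = -724*114223/16492537397 = -82697452/16492537397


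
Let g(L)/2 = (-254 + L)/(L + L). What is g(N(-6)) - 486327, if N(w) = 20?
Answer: -4863387/10 ≈ -4.8634e+5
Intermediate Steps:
g(L) = (-254 + L)/L (g(L) = 2*((-254 + L)/(L + L)) = 2*((-254 + L)/((2*L))) = 2*((-254 + L)*(1/(2*L))) = 2*((-254 + L)/(2*L)) = (-254 + L)/L)
g(N(-6)) - 486327 = (-254 + 20)/20 - 486327 = (1/20)*(-234) - 486327 = -117/10 - 486327 = -4863387/10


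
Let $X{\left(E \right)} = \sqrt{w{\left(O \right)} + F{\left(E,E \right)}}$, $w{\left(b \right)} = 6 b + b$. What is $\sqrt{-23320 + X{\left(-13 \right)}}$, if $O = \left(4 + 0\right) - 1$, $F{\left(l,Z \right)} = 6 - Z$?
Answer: $\sqrt{-23320 + 2 \sqrt{10}} \approx 152.69 i$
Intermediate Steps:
$O = 3$ ($O = 4 - 1 = 3$)
$w{\left(b \right)} = 7 b$
$X{\left(E \right)} = \sqrt{27 - E}$ ($X{\left(E \right)} = \sqrt{7 \cdot 3 - \left(-6 + E\right)} = \sqrt{21 - \left(-6 + E\right)} = \sqrt{27 - E}$)
$\sqrt{-23320 + X{\left(-13 \right)}} = \sqrt{-23320 + \sqrt{27 - -13}} = \sqrt{-23320 + \sqrt{27 + 13}} = \sqrt{-23320 + \sqrt{40}} = \sqrt{-23320 + 2 \sqrt{10}}$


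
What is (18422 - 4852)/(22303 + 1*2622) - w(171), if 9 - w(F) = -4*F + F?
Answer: -2599456/4985 ≈ -521.46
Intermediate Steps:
w(F) = 9 + 3*F (w(F) = 9 - (-4*F + F) = 9 - (-3)*F = 9 + 3*F)
(18422 - 4852)/(22303 + 1*2622) - w(171) = (18422 - 4852)/(22303 + 1*2622) - (9 + 3*171) = 13570/(22303 + 2622) - (9 + 513) = 13570/24925 - 1*522 = 13570*(1/24925) - 522 = 2714/4985 - 522 = -2599456/4985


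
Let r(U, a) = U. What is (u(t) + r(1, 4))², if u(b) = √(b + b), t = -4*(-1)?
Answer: 9 + 4*√2 ≈ 14.657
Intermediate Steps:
t = 4
u(b) = √2*√b (u(b) = √(2*b) = √2*√b)
(u(t) + r(1, 4))² = (√2*√4 + 1)² = (√2*2 + 1)² = (2*√2 + 1)² = (1 + 2*√2)²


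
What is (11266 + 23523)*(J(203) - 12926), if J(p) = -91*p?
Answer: -1092339811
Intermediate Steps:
(11266 + 23523)*(J(203) - 12926) = (11266 + 23523)*(-91*203 - 12926) = 34789*(-18473 - 12926) = 34789*(-31399) = -1092339811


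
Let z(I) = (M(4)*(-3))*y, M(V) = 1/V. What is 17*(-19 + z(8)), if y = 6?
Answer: -799/2 ≈ -399.50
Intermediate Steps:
M(V) = 1/V
z(I) = -9/2 (z(I) = (-3/4)*6 = ((1/4)*(-3))*6 = -3/4*6 = -9/2)
17*(-19 + z(8)) = 17*(-19 - 9/2) = 17*(-47/2) = -799/2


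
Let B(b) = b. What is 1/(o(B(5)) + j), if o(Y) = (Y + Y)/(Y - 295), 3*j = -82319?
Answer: -87/2387254 ≈ -3.6444e-5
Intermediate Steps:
j = -82319/3 (j = (⅓)*(-82319) = -82319/3 ≈ -27440.)
o(Y) = 2*Y/(-295 + Y) (o(Y) = (2*Y)/(-295 + Y) = 2*Y/(-295 + Y))
1/(o(B(5)) + j) = 1/(2*5/(-295 + 5) - 82319/3) = 1/(2*5/(-290) - 82319/3) = 1/(2*5*(-1/290) - 82319/3) = 1/(-1/29 - 82319/3) = 1/(-2387254/87) = -87/2387254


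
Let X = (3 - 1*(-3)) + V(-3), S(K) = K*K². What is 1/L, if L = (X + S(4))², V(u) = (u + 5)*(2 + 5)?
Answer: 1/7056 ≈ 0.00014172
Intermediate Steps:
S(K) = K³
V(u) = 35 + 7*u (V(u) = (5 + u)*7 = 35 + 7*u)
X = 20 (X = (3 - 1*(-3)) + (35 + 7*(-3)) = (3 + 3) + (35 - 21) = 6 + 14 = 20)
L = 7056 (L = (20 + 4³)² = (20 + 64)² = 84² = 7056)
1/L = 1/7056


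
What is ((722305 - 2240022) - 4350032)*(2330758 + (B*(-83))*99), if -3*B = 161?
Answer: -16263857010013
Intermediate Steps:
B = -161/3 (B = -⅓*161 = -161/3 ≈ -53.667)
((722305 - 2240022) - 4350032)*(2330758 + (B*(-83))*99) = ((722305 - 2240022) - 4350032)*(2330758 - 161/3*(-83)*99) = (-1517717 - 4350032)*(2330758 + (13363/3)*99) = -5867749*(2330758 + 440979) = -5867749*2771737 = -16263857010013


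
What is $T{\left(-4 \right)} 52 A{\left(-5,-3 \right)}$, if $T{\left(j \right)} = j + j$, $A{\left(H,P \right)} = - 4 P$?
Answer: $-4992$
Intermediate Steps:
$T{\left(j \right)} = 2 j$
$T{\left(-4 \right)} 52 A{\left(-5,-3 \right)} = 2 \left(-4\right) 52 \left(\left(-4\right) \left(-3\right)\right) = \left(-8\right) 52 \cdot 12 = \left(-416\right) 12 = -4992$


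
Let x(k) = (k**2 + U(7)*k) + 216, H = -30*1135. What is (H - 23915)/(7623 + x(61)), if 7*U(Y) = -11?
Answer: -405755/80249 ≈ -5.0562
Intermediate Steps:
U(Y) = -11/7 (U(Y) = (1/7)*(-11) = -11/7)
H = -34050
x(k) = 216 + k**2 - 11*k/7 (x(k) = (k**2 - 11*k/7) + 216 = 216 + k**2 - 11*k/7)
(H - 23915)/(7623 + x(61)) = (-34050 - 23915)/(7623 + (216 + 61**2 - 11/7*61)) = -57965/(7623 + (216 + 3721 - 671/7)) = -57965/(7623 + 26888/7) = -57965/80249/7 = -57965*7/80249 = -405755/80249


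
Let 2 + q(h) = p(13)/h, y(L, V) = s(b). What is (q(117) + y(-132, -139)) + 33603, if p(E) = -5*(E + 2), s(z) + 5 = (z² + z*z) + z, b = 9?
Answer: 1316888/39 ≈ 33766.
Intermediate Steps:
s(z) = -5 + z + 2*z² (s(z) = -5 + ((z² + z*z) + z) = -5 + ((z² + z²) + z) = -5 + (2*z² + z) = -5 + (z + 2*z²) = -5 + z + 2*z²)
p(E) = -10 - 5*E (p(E) = -5*(2 + E) = -10 - 5*E)
y(L, V) = 166 (y(L, V) = -5 + 9 + 2*9² = -5 + 9 + 2*81 = -5 + 9 + 162 = 166)
q(h) = -2 - 75/h (q(h) = -2 + (-10 - 5*13)/h = -2 + (-10 - 65)/h = -2 - 75/h)
(q(117) + y(-132, -139)) + 33603 = ((-2 - 75/117) + 166) + 33603 = ((-2 - 75*1/117) + 166) + 33603 = ((-2 - 25/39) + 166) + 33603 = (-103/39 + 166) + 33603 = 6371/39 + 33603 = 1316888/39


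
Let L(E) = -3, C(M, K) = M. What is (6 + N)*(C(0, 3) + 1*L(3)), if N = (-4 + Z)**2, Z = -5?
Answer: -261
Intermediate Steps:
N = 81 (N = (-4 - 5)**2 = (-9)**2 = 81)
(6 + N)*(C(0, 3) + 1*L(3)) = (6 + 81)*(0 + 1*(-3)) = 87*(0 - 3) = 87*(-3) = -261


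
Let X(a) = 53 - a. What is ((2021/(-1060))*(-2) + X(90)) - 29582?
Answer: -15696049/530 ≈ -29615.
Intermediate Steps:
((2021/(-1060))*(-2) + X(90)) - 29582 = ((2021/(-1060))*(-2) + (53 - 1*90)) - 29582 = ((2021*(-1/1060))*(-2) + (53 - 90)) - 29582 = (-2021/1060*(-2) - 37) - 29582 = (2021/530 - 37) - 29582 = -17589/530 - 29582 = -15696049/530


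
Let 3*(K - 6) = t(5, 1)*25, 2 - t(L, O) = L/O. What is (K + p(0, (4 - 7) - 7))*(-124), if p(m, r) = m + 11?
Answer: 992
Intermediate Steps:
t(L, O) = 2 - L/O
p(m, r) = 11 + m
K = -19 (K = 6 + ((2 - 1*5/1)*25)/3 = 6 + ((2 - 1*5*1)*25)/3 = 6 + ((2 - 5)*25)/3 = 6 + (-3*25)/3 = 6 + (⅓)*(-75) = 6 - 25 = -19)
(K + p(0, (4 - 7) - 7))*(-124) = (-19 + (11 + 0))*(-124) = (-19 + 11)*(-124) = -8*(-124) = 992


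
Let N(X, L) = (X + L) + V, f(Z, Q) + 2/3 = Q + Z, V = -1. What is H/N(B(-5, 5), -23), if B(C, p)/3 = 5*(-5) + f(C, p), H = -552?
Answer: 552/101 ≈ 5.4653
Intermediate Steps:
f(Z, Q) = -⅔ + Q + Z (f(Z, Q) = -⅔ + (Q + Z) = -⅔ + Q + Z)
B(C, p) = -77 + 3*C + 3*p (B(C, p) = 3*(5*(-5) + (-⅔ + p + C)) = 3*(-25 + (-⅔ + C + p)) = 3*(-77/3 + C + p) = -77 + 3*C + 3*p)
N(X, L) = -1 + L + X (N(X, L) = (X + L) - 1 = (L + X) - 1 = -1 + L + X)
H/N(B(-5, 5), -23) = -552/(-1 - 23 + (-77 + 3*(-5) + 3*5)) = -552/(-1 - 23 + (-77 - 15 + 15)) = -552/(-1 - 23 - 77) = -552/(-101) = -552*(-1/101) = 552/101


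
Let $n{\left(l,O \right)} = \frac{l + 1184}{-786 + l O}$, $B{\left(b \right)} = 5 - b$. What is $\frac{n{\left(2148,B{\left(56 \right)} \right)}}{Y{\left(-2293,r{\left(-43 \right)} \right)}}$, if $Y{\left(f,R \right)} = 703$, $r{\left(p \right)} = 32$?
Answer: $- \frac{238}{5540343} \approx -4.2958 \cdot 10^{-5}$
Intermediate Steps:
$n{\left(l,O \right)} = \frac{1184 + l}{-786 + O l}$
$\frac{n{\left(2148,B{\left(56 \right)} \right)}}{Y{\left(-2293,r{\left(-43 \right)} \right)}} = \frac{\frac{1}{-786 + \left(5 - 56\right) 2148} \left(1184 + 2148\right)}{703} = \frac{1}{-786 + \left(5 - 56\right) 2148} \cdot 3332 \cdot \frac{1}{703} = \frac{1}{-786 - 109548} \cdot 3332 \cdot \frac{1}{703} = \frac{1}{-110334} \cdot 3332 \cdot \frac{1}{703} = \left(- \frac{1}{110334}\right) 3332 \cdot \frac{1}{703} = \left(- \frac{238}{7881}\right) \frac{1}{703} = - \frac{238}{5540343}$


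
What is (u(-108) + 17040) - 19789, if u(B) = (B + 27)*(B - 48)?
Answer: 9887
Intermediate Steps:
u(B) = (-48 + B)*(27 + B) (u(B) = (27 + B)*(-48 + B) = (-48 + B)*(27 + B))
(u(-108) + 17040) - 19789 = ((-1296 + (-108)² - 21*(-108)) + 17040) - 19789 = ((-1296 + 11664 + 2268) + 17040) - 19789 = (12636 + 17040) - 19789 = 29676 - 19789 = 9887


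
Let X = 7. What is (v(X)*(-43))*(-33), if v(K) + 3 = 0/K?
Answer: -4257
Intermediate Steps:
v(K) = -3 (v(K) = -3 + 0/K = -3 + 0 = -3)
(v(X)*(-43))*(-33) = -3*(-43)*(-33) = 129*(-33) = -4257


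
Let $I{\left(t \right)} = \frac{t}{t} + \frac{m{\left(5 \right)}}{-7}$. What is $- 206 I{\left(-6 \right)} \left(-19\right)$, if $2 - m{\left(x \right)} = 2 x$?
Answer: $\frac{58710}{7} \approx 8387.1$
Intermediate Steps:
$m{\left(x \right)} = 2 - 2 x$
$I{\left(t \right)} = \frac{15}{7}$ ($I{\left(t \right)} = \frac{t}{t} + \frac{2 - 10}{-7} = 1 + \left(2 - 10\right) \left(- \frac{1}{7}\right) = 1 - - \frac{8}{7} = 1 + \frac{8}{7} = \frac{15}{7}$)
$- 206 I{\left(-6 \right)} \left(-19\right) = \left(-206\right) \frac{15}{7} \left(-19\right) = \left(- \frac{3090}{7}\right) \left(-19\right) = \frac{58710}{7}$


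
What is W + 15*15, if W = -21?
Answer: 204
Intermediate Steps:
W + 15*15 = -21 + 15*15 = -21 + 225 = 204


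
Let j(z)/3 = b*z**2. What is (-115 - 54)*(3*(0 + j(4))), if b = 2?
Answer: -48672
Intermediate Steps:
j(z) = 6*z**2 (j(z) = 3*(2*z**2) = 6*z**2)
(-115 - 54)*(3*(0 + j(4))) = (-115 - 54)*(3*(0 + 6*4**2)) = -507*(0 + 6*16) = -507*(0 + 96) = -507*96 = -169*288 = -48672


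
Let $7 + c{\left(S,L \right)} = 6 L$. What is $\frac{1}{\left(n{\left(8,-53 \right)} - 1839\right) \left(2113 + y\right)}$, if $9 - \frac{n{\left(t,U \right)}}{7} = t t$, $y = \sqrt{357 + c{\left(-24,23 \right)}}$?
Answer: $- \frac{2113}{9928560944} + \frac{\sqrt{122}}{4964280472} \approx -2.106 \cdot 10^{-7}$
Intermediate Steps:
$c{\left(S,L \right)} = -7 + 6 L$
$y = 2 \sqrt{122}$ ($y = \sqrt{357 + \left(-7 + 6 \cdot 23\right)} = \sqrt{357 + \left(-7 + 138\right)} = \sqrt{357 + 131} = \sqrt{488} = 2 \sqrt{122} \approx 22.091$)
$n{\left(t,U \right)} = 63 - 7 t^{2}$ ($n{\left(t,U \right)} = 63 - 7 t t = 63 - 7 t^{2}$)
$\frac{1}{\left(n{\left(8,-53 \right)} - 1839\right) \left(2113 + y\right)} = \frac{1}{\left(\left(63 - 7 \cdot 8^{2}\right) - 1839\right) \left(2113 + 2 \sqrt{122}\right)} = \frac{1}{\left(\left(63 - 448\right) - 1839\right) \left(2113 + 2 \sqrt{122}\right)} = \frac{1}{\left(-385 - 1839\right) \left(2113 + 2 \sqrt{122}\right)} = \frac{1}{\left(-2224\right) \left(2113 + 2 \sqrt{122}\right)} = \frac{1}{-4699312 - 4448 \sqrt{122}}$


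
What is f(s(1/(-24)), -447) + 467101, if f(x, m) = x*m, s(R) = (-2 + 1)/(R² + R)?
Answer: 10485851/23 ≈ 4.5591e+5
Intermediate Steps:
s(R) = -1/(R + R²)
f(x, m) = m*x
f(s(1/(-24)), -447) + 467101 = -(-447)/((1/(-24))*(1 + 1/(-24))) + 467101 = -(-447)/((-1/24)*(1 - 1/24)) + 467101 = -(-447)*(-24)/23/24 + 467101 = -(-447)*(-24)*24/23 + 467101 = -447*576/23 + 467101 = -257472/23 + 467101 = 10485851/23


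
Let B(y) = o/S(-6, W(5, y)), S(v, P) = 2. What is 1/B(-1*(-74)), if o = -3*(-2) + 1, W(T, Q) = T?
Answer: 2/7 ≈ 0.28571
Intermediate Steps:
o = 7 (o = 6 + 1 = 7)
B(y) = 7/2
1/B(-1*(-74)) = 1/(7/2) = 2/7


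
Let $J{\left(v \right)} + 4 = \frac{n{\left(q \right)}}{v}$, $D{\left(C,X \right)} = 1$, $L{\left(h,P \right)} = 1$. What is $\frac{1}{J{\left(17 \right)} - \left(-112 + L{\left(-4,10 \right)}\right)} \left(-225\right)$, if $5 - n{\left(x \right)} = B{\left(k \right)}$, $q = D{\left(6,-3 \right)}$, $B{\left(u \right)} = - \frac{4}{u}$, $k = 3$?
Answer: $- \frac{11475}{5476} \approx -2.0955$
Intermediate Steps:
$q = 1$
$n{\left(x \right)} = \frac{19}{3}$ ($n{\left(x \right)} = 5 - - \frac{4}{3} = 5 + \frac{4}{3} = \frac{19}{3}$)
$J{\left(v \right)} = -4 + \frac{19}{3 v}$
$\frac{1}{J{\left(17 \right)} - \left(-112 + L{\left(-4,10 \right)}\right)} \left(-225\right) = \frac{1}{\left(-4 + \frac{19}{3 \cdot 17}\right) + \left(112 - 1\right)} \left(-225\right) = \frac{1}{\left(-4 + \frac{19}{3} \cdot \frac{1}{17}\right) + \left(112 - 1\right)} \left(-225\right) = \frac{1}{\left(-4 + \frac{19}{51}\right) + 111} \left(-225\right) = \frac{1}{- \frac{185}{51} + 111} \left(-225\right) = \frac{1}{\frac{5476}{51}} \left(-225\right) = \frac{51}{5476} \left(-225\right) = - \frac{11475}{5476}$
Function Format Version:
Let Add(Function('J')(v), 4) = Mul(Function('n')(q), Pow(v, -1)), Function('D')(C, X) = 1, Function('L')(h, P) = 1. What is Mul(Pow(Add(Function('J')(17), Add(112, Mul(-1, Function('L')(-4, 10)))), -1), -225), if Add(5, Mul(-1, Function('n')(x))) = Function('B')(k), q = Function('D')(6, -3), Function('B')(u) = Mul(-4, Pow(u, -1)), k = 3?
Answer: Rational(-11475, 5476) ≈ -2.0955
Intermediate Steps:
q = 1
Function('n')(x) = Rational(19, 3) (Function('n')(x) = Add(5, Mul(-1, Mul(-4, Pow(3, -1)))) = Add(5, Mul(-1, Mul(-4, Rational(1, 3)))) = Add(5, Mul(-1, Rational(-4, 3))) = Add(5, Rational(4, 3)) = Rational(19, 3))
Function('J')(v) = Add(-4, Mul(Rational(19, 3), Pow(v, -1)))
Mul(Pow(Add(Function('J')(17), Add(112, Mul(-1, Function('L')(-4, 10)))), -1), -225) = Mul(Pow(Add(Add(-4, Mul(Rational(19, 3), Pow(17, -1))), Add(112, Mul(-1, 1))), -1), -225) = Mul(Pow(Add(Add(-4, Mul(Rational(19, 3), Rational(1, 17))), Add(112, -1)), -1), -225) = Mul(Pow(Add(Add(-4, Rational(19, 51)), 111), -1), -225) = Mul(Pow(Add(Rational(-185, 51), 111), -1), -225) = Mul(Pow(Rational(5476, 51), -1), -225) = Mul(Rational(51, 5476), -225) = Rational(-11475, 5476)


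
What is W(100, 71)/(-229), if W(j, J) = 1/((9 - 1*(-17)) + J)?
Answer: -1/22213 ≈ -4.5019e-5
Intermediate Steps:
W(j, J) = 1/(26 + J) (W(j, J) = 1/((9 + 17) + J) = 1/(26 + J))
W(100, 71)/(-229) = 1/((26 + 71)*(-229)) = -1/229/97 = (1/97)*(-1/229) = -1/22213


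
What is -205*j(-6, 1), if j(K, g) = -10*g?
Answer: 2050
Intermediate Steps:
-205*j(-6, 1) = -(-2050) = -205*(-10) = 2050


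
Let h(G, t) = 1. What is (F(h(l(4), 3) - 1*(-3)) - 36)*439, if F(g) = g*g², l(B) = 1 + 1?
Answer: 12292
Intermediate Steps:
l(B) = 2
F(g) = g³
(F(h(l(4), 3) - 1*(-3)) - 36)*439 = ((1 - 1*(-3))³ - 36)*439 = ((1 + 3)³ - 36)*439 = (4³ - 36)*439 = (64 - 36)*439 = 28*439 = 12292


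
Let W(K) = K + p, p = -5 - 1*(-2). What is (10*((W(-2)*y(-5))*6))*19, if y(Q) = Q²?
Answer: -142500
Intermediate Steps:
p = -3 (p = -5 + 2 = -3)
W(K) = -3 + K (W(K) = K - 3 = -3 + K)
(10*((W(-2)*y(-5))*6))*19 = (10*(((-3 - 2)*(-5)²)*6))*19 = (10*(-5*25*6))*19 = (10*(-125*6))*19 = (10*(-750))*19 = -7500*19 = -142500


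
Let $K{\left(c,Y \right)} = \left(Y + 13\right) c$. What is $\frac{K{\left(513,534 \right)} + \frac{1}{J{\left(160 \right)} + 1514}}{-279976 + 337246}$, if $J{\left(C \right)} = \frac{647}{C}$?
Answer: $\frac{68156764117}{13910138490} \approx 4.8998$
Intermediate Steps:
$K{\left(c,Y \right)} = c \left(13 + Y\right)$ ($K{\left(c,Y \right)} = \left(13 + Y\right) c = c \left(13 + Y\right)$)
$\frac{K{\left(513,534 \right)} + \frac{1}{J{\left(160 \right)} + 1514}}{-279976 + 337246} = \frac{513 \left(13 + 534\right) + \frac{1}{\frac{647}{160} + 1514}}{-279976 + 337246} = \frac{513 \cdot 547 + \frac{1}{647 \cdot \frac{1}{160} + 1514}}{57270} = \left(280611 + \frac{1}{\frac{647}{160} + 1514}\right) \frac{1}{57270} = \left(280611 + \frac{1}{\frac{242887}{160}}\right) \frac{1}{57270} = \left(280611 + \frac{160}{242887}\right) \frac{1}{57270} = \frac{68156764117}{242887} \cdot \frac{1}{57270} = \frac{68156764117}{13910138490}$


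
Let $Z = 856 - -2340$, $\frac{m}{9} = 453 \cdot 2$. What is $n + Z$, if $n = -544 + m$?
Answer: $10806$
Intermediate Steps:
$m = 8154$ ($m = 9 \cdot 453 \cdot 2 = 9 \cdot 906 = 8154$)
$Z = 3196$ ($Z = 856 + 2340 = 3196$)
$n = 7610$ ($n = -544 + 8154 = 7610$)
$n + Z = 7610 + 3196 = 10806$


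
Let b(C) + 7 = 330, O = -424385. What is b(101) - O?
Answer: 424708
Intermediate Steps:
b(C) = 323 (b(C) = -7 + 330 = 323)
b(101) - O = 323 - 1*(-424385) = 323 + 424385 = 424708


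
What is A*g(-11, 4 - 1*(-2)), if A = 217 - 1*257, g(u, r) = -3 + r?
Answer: -120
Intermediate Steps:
A = -40 (A = 217 - 257 = -40)
A*g(-11, 4 - 1*(-2)) = -40*(-3 + (4 - 1*(-2))) = -40*(-3 + (4 + 2)) = -40*(-3 + 6) = -40*3 = -120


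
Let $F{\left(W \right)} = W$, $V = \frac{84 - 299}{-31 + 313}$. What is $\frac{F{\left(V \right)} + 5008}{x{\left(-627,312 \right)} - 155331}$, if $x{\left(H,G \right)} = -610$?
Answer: $- \frac{1412041}{43975362} \approx -0.03211$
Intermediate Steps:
$V = - \frac{215}{282} \approx -0.76241$
$\frac{F{\left(V \right)} + 5008}{x{\left(-627,312 \right)} - 155331} = \frac{- \frac{215}{282} + 5008}{-610 - 155331} = \frac{1412041}{282 \left(-155941\right)} = \frac{1412041}{282} \left(- \frac{1}{155941}\right) = - \frac{1412041}{43975362}$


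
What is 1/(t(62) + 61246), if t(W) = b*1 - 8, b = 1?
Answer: 1/61239 ≈ 1.6329e-5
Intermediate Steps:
t(W) = -7 (t(W) = 1*1 - 8 = 1 - 8 = -7)
1/(t(62) + 61246) = 1/(-7 + 61246) = 1/61239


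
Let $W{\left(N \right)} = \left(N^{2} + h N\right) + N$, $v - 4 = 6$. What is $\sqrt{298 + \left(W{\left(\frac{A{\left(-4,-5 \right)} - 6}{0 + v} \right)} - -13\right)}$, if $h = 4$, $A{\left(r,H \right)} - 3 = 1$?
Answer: $\frac{\sqrt{7751}}{5} \approx 17.608$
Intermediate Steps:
$v = 10$ ($v = 4 + 6 = 10$)
$A{\left(r,H \right)} = 4$ ($A{\left(r,H \right)} = 3 + 1 = 4$)
$W{\left(N \right)} = N^{2} + 5 N$ ($W{\left(N \right)} = \left(N^{2} + 4 N\right) + N = N^{2} + 5 N$)
$\sqrt{298 + \left(W{\left(\frac{A{\left(-4,-5 \right)} - 6}{0 + v} \right)} - -13\right)} = \sqrt{298 + \left(\frac{4 - 6}{0 + 10} \left(5 + \frac{4 - 6}{0 + 10}\right) - -13\right)} = \sqrt{298 + \left(- \frac{2}{10} \left(5 - \frac{2}{10}\right) + 13\right)} = \sqrt{298 + \left(\left(-2\right) \frac{1}{10} \left(5 - \frac{1}{5}\right) + 13\right)} = \sqrt{298 + \left(- \frac{5 - \frac{1}{5}}{5} + 13\right)} = \sqrt{298 + \left(\left(- \frac{1}{5}\right) \frac{24}{5} + 13\right)} = \sqrt{298 + \left(- \frac{24}{25} + 13\right)} = \sqrt{298 + \frac{301}{25}} = \sqrt{\frac{7751}{25}} = \frac{\sqrt{7751}}{5}$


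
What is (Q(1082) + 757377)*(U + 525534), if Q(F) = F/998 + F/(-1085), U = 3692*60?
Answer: 43761923383138884/77345 ≈ 5.6580e+11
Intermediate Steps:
U = 221520
Q(F) = 87*F/1082830 (Q(F) = F*(1/998) + F*(-1/1085) = F/998 - F/1085 = 87*F/1082830)
(Q(1082) + 757377)*(U + 525534) = ((87/1082830)*1082 + 757377)*(221520 + 525534) = (47067/541415 + 757377)*747054 = (410055315522/541415)*747054 = 43761923383138884/77345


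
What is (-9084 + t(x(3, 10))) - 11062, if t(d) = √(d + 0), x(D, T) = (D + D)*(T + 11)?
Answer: -20146 + 3*√14 ≈ -20135.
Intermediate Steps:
x(D, T) = 2*D*(11 + T) (x(D, T) = (2*D)*(11 + T) = 2*D*(11 + T))
t(d) = √d
(-9084 + t(x(3, 10))) - 11062 = (-9084 + √(2*3*(11 + 10))) - 11062 = (-9084 + √(2*3*21)) - 11062 = (-9084 + √126) - 11062 = (-9084 + 3*√14) - 11062 = -20146 + 3*√14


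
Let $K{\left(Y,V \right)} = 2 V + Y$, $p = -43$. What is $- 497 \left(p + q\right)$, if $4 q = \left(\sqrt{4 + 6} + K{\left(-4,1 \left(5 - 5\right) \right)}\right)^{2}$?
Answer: $\frac{36281}{2} + 994 \sqrt{10} \approx 21284.0$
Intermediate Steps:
$K{\left(Y,V \right)} = Y + 2 V$
$q = \frac{\left(-4 + \sqrt{10}\right)^{2}}{4}$ ($q = \frac{\left(\sqrt{4 + 6} - \left(4 - 2 \cdot 1 \left(5 - 5\right)\right)\right)^{2}}{4} = \frac{\left(\sqrt{10} - \left(4 - 2 \cdot 1 \cdot 0\right)\right)^{2}}{4} = \frac{\left(\sqrt{10} + \left(-4 + 2 \cdot 0\right)\right)^{2}}{4} = \frac{\left(\sqrt{10} + \left(-4 + 0\right)\right)^{2}}{4} = \frac{\left(\sqrt{10} - 4\right)^{2}}{4} = \frac{\left(-4 + \sqrt{10}\right)^{2}}{4} \approx 0.17544$)
$- 497 \left(p + q\right) = - 497 \left(-43 + \frac{\left(4 - \sqrt{10}\right)^{2}}{4}\right) = 21371 - \frac{497 \left(4 - \sqrt{10}\right)^{2}}{4}$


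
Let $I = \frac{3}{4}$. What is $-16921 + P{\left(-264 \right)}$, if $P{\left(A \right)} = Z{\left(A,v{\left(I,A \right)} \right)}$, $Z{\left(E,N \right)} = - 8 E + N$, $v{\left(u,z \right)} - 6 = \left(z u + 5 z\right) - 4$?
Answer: $-16325$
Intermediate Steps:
$I = \frac{3}{4}$ ($I = 3 \cdot \frac{1}{4} = \frac{3}{4} \approx 0.75$)
$v{\left(u,z \right)} = 2 + 5 z + u z$ ($v{\left(u,z \right)} = 6 - \left(4 - 5 z - z u\right) = 6 - \left(4 - 5 z - u z\right) = 6 + \left(-4 + 5 z + u z\right) = 2 + 5 z + u z$)
$Z{\left(E,N \right)} = N - 8 E$
$P{\left(A \right)} = 2 - \frac{9 A}{4}$ ($P{\left(A \right)} = \left(2 + 5 A + \frac{3 A}{4}\right) - 8 A = \left(2 + \frac{23 A}{4}\right) - 8 A = 2 - \frac{9 A}{4}$)
$-16921 + P{\left(-264 \right)} = -16921 + \left(2 - -594\right) = -16921 + \left(2 + 594\right) = -16921 + 596 = -16325$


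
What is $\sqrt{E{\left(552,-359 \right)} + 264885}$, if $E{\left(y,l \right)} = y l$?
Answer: $3 \sqrt{7413} \approx 258.3$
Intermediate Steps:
$E{\left(y,l \right)} = l y$
$\sqrt{E{\left(552,-359 \right)} + 264885} = \sqrt{\left(-359\right) 552 + 264885} = \sqrt{-198168 + 264885} = \sqrt{66717} = 3 \sqrt{7413}$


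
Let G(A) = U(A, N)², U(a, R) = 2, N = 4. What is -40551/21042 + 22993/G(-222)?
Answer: 11515631/2004 ≈ 5746.3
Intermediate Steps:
G(A) = 4 (G(A) = 2² = 4)
-40551/21042 + 22993/G(-222) = -40551/21042 + 22993/4 = -40551*1/21042 + 22993*(¼) = -1931/1002 + 22993/4 = 11515631/2004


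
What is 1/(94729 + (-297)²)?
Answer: 1/182938 ≈ 5.4663e-6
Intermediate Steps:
1/(94729 + (-297)²) = 1/(94729 + 88209) = 1/182938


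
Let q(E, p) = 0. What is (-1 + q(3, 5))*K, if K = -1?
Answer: 1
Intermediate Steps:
(-1 + q(3, 5))*K = (-1 + 0)*(-1) = -1*(-1) = 1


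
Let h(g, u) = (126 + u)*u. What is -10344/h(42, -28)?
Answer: 1293/343 ≈ 3.7697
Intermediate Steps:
h(g, u) = u*(126 + u)
-10344/h(42, -28) = -10344*(-1/(28*(126 - 28))) = -10344/((-28*98)) = -10344/(-2744) = -10344*(-1/2744) = 1293/343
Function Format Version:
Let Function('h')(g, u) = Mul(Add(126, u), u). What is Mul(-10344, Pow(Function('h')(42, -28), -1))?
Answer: Rational(1293, 343) ≈ 3.7697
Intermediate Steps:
Function('h')(g, u) = Mul(u, Add(126, u))
Mul(-10344, Pow(Function('h')(42, -28), -1)) = Mul(-10344, Pow(Mul(-28, Add(126, -28)), -1)) = Mul(-10344, Pow(Mul(-28, 98), -1)) = Mul(-10344, Pow(-2744, -1)) = Mul(-10344, Rational(-1, 2744)) = Rational(1293, 343)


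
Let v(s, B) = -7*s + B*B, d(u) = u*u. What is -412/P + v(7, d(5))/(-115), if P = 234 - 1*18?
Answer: -42949/6210 ≈ -6.9161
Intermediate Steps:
d(u) = u**2
v(s, B) = B**2 - 7*s (v(s, B) = -7*s + B**2 = B**2 - 7*s)
P = 216 (P = 234 - 18 = 216)
-412/P + v(7, d(5))/(-115) = -412/216 + ((5**2)**2 - 7*7)/(-115) = -412*1/216 + (25**2 - 49)*(-1/115) = -103/54 + (625 - 49)*(-1/115) = -103/54 + 576*(-1/115) = -103/54 - 576/115 = -42949/6210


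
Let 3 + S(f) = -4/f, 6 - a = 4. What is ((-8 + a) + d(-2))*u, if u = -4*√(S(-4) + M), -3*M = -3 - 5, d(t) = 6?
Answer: 0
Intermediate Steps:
a = 2 (a = 6 - 1*4 = 6 - 4 = 2)
S(f) = -3 - 4/f
M = 8/3 (M = -(-3 - 5)/3 = -⅓*(-8) = 8/3 ≈ 2.6667)
u = -4*√6/3 (u = -4*√((-3 - 4/(-4)) + 8/3) = -4*√((-3 - 4*(-¼)) + 8/3) = -4*√((-3 + 1) + 8/3) = -4*√(-2 + 8/3) = -4*√6/3 ≈ -3.2660)
((-8 + a) + d(-2))*u = ((-8 + 2) + 6)*(-4*√6/3) = (-6 + 6)*(-4*√6/3) = 0*(-4*√6/3) = 0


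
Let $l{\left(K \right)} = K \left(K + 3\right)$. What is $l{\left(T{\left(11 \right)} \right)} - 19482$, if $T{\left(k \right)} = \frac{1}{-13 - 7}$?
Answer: $- \frac{7792859}{400} \approx -19482.0$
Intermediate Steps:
$T{\left(k \right)} = - \frac{1}{20}$ ($T{\left(k \right)} = \frac{1}{-20} = - \frac{1}{20}$)
$l{\left(K \right)} = K \left(3 + K\right)$
$l{\left(T{\left(11 \right)} \right)} - 19482 = - \frac{3 - \frac{1}{20}}{20} - 19482 = \left(- \frac{1}{20}\right) \frac{59}{20} - 19482 = - \frac{59}{400} - 19482 = - \frac{7792859}{400}$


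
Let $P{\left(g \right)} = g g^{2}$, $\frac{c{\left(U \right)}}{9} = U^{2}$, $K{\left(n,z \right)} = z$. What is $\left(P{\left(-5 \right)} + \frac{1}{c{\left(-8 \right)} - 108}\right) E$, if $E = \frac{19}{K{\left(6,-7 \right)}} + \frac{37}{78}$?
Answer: $\frac{10220611}{36504} \approx 279.99$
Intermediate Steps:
$c{\left(U \right)} = 9 U^{2}$
$E = - \frac{1223}{546}$ ($E = \frac{19}{-7} + \frac{37}{78} = 19 \left(- \frac{1}{7}\right) + 37 \cdot \frac{1}{78} = - \frac{19}{7} + \frac{37}{78} = - \frac{1223}{546} \approx -2.2399$)
$P{\left(g \right)} = g^{3}$
$\left(P{\left(-5 \right)} + \frac{1}{c{\left(-8 \right)} - 108}\right) E = \left(\left(-5\right)^{3} + \frac{1}{9 \left(-8\right)^{2} - 108}\right) \left(- \frac{1223}{546}\right) = \left(-125 + \frac{1}{9 \cdot 64 - 108}\right) \left(- \frac{1223}{546}\right) = \left(-125 + \frac{1}{576 - 108}\right) \left(- \frac{1223}{546}\right) = \left(-125 + \frac{1}{468}\right) \left(- \frac{1223}{546}\right) = \left(- \frac{58499}{468}\right) \left(- \frac{1223}{546}\right) = \frac{10220611}{36504}$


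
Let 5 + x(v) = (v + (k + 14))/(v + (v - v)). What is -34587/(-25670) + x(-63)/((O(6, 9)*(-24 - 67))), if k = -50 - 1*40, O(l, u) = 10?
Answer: 198739063/147166110 ≈ 1.3504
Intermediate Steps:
k = -90 (k = -50 - 40 = -90)
x(v) = -5 + (-76 + v)/v (x(v) = -5 + (v + (-90 + 14))/(v + (v - v)) = -5 + (v - 76)/(v + 0) = -5 + (-76 + v)/v)
-34587/(-25670) + x(-63)/((O(6, 9)*(-24 - 67))) = -34587/(-25670) + (-4 - 76/(-63))/((10*(-24 - 67))) = -34587*(-1/25670) + (-4 - 76*(-1/63))/((10*(-91))) = 34587/25670 + (-4 + 76/63)/(-910) = 34587/25670 - 176/63*(-1/910) = 34587/25670 + 88/28665 = 198739063/147166110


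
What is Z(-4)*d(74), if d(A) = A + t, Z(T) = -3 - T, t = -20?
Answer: 54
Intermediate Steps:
d(A) = -20 + A (d(A) = A - 20 = -20 + A)
Z(-4)*d(74) = (-3 - 1*(-4))*(-20 + 74) = (-3 + 4)*54 = 1*54 = 54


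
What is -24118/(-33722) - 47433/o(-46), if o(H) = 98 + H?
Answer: -61472365/67444 ≈ -911.46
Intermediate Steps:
-24118/(-33722) - 47433/o(-46) = -24118/(-33722) - 47433/(98 - 46) = -24118*(-1/33722) - 47433/52 = 12059/16861 - 47433*1/52 = 12059/16861 - 47433/52 = -61472365/67444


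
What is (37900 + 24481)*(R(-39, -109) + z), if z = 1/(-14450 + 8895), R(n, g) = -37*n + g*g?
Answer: 419738038549/505 ≈ 8.3116e+8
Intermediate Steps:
R(n, g) = g² - 37*n (R(n, g) = -37*n + g² = g² - 37*n)
z = -1/5555 (z = 1/(-5555) = -1/5555 ≈ -0.00018002)
(37900 + 24481)*(R(-39, -109) + z) = (37900 + 24481)*(((-109)² - 37*(-39)) - 1/5555) = 62381*((11881 + 1443) - 1/5555) = 62381*(13324 - 1/5555) = 62381*(74014819/5555) = 419738038549/505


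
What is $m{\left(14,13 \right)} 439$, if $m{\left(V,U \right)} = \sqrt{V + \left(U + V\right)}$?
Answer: $439 \sqrt{41} \approx 2811.0$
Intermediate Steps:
$m{\left(V,U \right)} = \sqrt{U + 2 V}$
$m{\left(14,13 \right)} 439 = \sqrt{13 + 2 \cdot 14} \cdot 439 = \sqrt{13 + 28} \cdot 439 = \sqrt{41} \cdot 439 = 439 \sqrt{41}$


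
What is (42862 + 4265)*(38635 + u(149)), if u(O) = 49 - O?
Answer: 1816038945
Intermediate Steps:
(42862 + 4265)*(38635 + u(149)) = (42862 + 4265)*(38635 + (49 - 1*149)) = 47127*(38635 + (49 - 149)) = 47127*(38635 - 100) = 47127*38535 = 1816038945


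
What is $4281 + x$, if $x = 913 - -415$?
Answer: $5609$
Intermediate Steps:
$x = 1328$ ($x = 913 + 415 = 1328$)
$4281 + x = 4281 + 1328 = 5609$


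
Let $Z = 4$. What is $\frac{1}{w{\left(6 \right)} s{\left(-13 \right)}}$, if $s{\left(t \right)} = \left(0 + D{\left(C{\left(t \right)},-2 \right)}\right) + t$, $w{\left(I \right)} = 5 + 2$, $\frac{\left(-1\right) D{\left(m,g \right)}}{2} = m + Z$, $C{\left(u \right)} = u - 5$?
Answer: $\frac{1}{105} \approx 0.0095238$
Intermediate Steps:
$C{\left(u \right)} = -5 + u$
$D{\left(m,g \right)} = -8 - 2 m$ ($D{\left(m,g \right)} = - 2 \left(m + 4\right) = - 2 \left(4 + m\right) = -8 - 2 m$)
$w{\left(I \right)} = 7$
$s{\left(t \right)} = 2 - t$ ($s{\left(t \right)} = \left(0 - \left(8 + 2 \left(-5 + t\right)\right)\right) + t = \left(0 - \left(-2 + 2 t\right)\right) + t = \left(2 - 2 t\right) + t = 2 - t$)
$\frac{1}{w{\left(6 \right)} s{\left(-13 \right)}} = \frac{1}{7 \left(2 - -13\right)} = \frac{1}{7 \left(2 + 13\right)} = \frac{1}{7 \cdot 15} = \frac{1}{105}$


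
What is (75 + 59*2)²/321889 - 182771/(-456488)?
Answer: 75835695931/146938465832 ≈ 0.51610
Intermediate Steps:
(75 + 59*2)²/321889 - 182771/(-456488) = (75 + 118)²*(1/321889) - 182771*(-1/456488) = 193²*(1/321889) + 182771/456488 = 37249*(1/321889) + 182771/456488 = 37249/321889 + 182771/456488 = 75835695931/146938465832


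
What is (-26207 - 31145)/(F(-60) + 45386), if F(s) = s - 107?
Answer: -57352/45219 ≈ -1.2683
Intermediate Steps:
F(s) = -107 + s
(-26207 - 31145)/(F(-60) + 45386) = (-26207 - 31145)/((-107 - 60) + 45386) = -57352/(-167 + 45386) = -57352/45219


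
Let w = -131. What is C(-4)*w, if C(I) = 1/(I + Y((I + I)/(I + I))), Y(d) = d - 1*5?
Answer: 131/8 ≈ 16.375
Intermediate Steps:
Y(d) = -5 + d (Y(d) = d - 5 = -5 + d)
C(I) = 1/(-4 + I) (C(I) = 1/(I + (-5 + (I + I)/(I + I))) = 1/(I + (-5 + (2*I)/((2*I)))) = 1/(I + (-5 + (2*I)*(1/(2*I)))) = 1/(I + (-5 + 1)) = 1/(I - 4) = 1/(-4 + I))
C(-4)*w = -131/(-4 - 4) = -131/(-8) = -1/8*(-131) = 131/8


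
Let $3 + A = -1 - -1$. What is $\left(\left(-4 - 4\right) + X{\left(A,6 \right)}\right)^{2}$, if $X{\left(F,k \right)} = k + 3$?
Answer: $1$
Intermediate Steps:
$A = -3$ ($A = -3 - 0 = -3 + \left(-1 + 1\right) = -3 + 0 = -3$)
$X{\left(F,k \right)} = 3 + k$
$\left(\left(-4 - 4\right) + X{\left(A,6 \right)}\right)^{2} = \left(\left(-4 - 4\right) + \left(3 + 6\right)\right)^{2} = \left(-8 + 9\right)^{2} = 1^{2} = 1$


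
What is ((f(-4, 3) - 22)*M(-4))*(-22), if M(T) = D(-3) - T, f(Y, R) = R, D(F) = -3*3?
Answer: -2090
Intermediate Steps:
D(F) = -9
M(T) = -9 - T
((f(-4, 3) - 22)*M(-4))*(-22) = ((3 - 22)*(-9 - 1*(-4)))*(-22) = -19*(-9 + 4)*(-22) = -19*(-5)*(-22) = 95*(-22) = -2090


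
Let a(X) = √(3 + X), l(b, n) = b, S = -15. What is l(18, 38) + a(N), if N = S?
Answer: 18 + 2*I*√3 ≈ 18.0 + 3.4641*I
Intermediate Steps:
N = -15
l(18, 38) + a(N) = 18 + √(3 - 15) = 18 + √(-12) = 18 + 2*I*√3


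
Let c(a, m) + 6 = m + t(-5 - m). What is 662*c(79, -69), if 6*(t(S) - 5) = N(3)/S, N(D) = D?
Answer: -2965429/64 ≈ -46335.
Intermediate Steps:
t(S) = 5 + 1/(2*S) (t(S) = 5 + (3/S)/6 = 5 + 1/(2*S))
c(a, m) = -1 + m + 1/(2*(-5 - m)) (c(a, m) = -6 + (m + (5 + 1/(2*(-5 - m)))) = -6 + (5 + m + 1/(2*(-5 - m))) = -1 + m + 1/(2*(-5 - m)))
662*c(79, -69) = 662*((-½ + (-1 - 69)*(5 - 69))/(5 - 69)) = 662*((-½ - 70*(-64))/(-64)) = 662*(-(-½ + 4480)/64) = 662*(-1/64*8959/2) = 662*(-8959/128) = -2965429/64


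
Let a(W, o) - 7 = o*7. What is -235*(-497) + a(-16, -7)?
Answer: 116753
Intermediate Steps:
a(W, o) = 7 + 7*o (a(W, o) = 7 + o*7 = 7 + 7*o)
-235*(-497) + a(-16, -7) = -235*(-497) + (7 + 7*(-7)) = 116795 + (7 - 49) = 116795 - 42 = 116753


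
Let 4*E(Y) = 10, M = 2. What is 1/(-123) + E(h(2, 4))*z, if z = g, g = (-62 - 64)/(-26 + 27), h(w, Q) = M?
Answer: -38746/123 ≈ -315.01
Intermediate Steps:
h(w, Q) = 2
E(Y) = 5/2 (E(Y) = (¼)*10 = 5/2)
g = -126 (g = -126/1 = -126*1 = -126)
z = -126
1/(-123) + E(h(2, 4))*z = 1/(-123) + (5/2)*(-126) = -1/123 - 315 = -38746/123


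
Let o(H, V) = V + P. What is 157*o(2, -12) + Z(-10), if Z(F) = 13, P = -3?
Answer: -2342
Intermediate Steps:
o(H, V) = -3 + V (o(H, V) = V - 3 = -3 + V)
157*o(2, -12) + Z(-10) = 157*(-3 - 12) + 13 = 157*(-15) + 13 = -2355 + 13 = -2342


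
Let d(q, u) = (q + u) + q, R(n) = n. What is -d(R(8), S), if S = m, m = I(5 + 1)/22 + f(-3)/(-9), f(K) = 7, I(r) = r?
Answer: -1534/99 ≈ -15.495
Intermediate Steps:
m = -50/99 (m = (5 + 1)/22 + 7/(-9) = 6*(1/22) + 7*(-⅑) = 3/11 - 7/9 = -50/99 ≈ -0.50505)
S = -50/99 ≈ -0.50505
d(q, u) = u + 2*q
-d(R(8), S) = -(-50/99 + 2*8) = -(-50/99 + 16) = -1*1534/99 = -1534/99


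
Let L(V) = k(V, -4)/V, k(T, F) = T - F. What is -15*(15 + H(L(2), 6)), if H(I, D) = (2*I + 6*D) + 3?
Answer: -900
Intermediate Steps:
L(V) = (4 + V)/V (L(V) = (V - 1*(-4))/V = (V + 4)/V = (4 + V)/V)
H(I, D) = 3 + 2*I + 6*D
-15*(15 + H(L(2), 6)) = -15*(15 + (3 + 2*((4 + 2)/2) + 6*6)) = -15*(15 + (3 + 2*((1/2)*6) + 36)) = -15*(15 + (3 + 2*3 + 36)) = -15*(15 + (3 + 6 + 36)) = -15*(15 + 45) = -15*60 = -900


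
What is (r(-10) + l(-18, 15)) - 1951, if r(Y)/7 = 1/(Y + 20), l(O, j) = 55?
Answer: -18953/10 ≈ -1895.3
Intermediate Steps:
r(Y) = 7/(20 + Y) (r(Y) = 7/(Y + 20) = 7/(20 + Y))
(r(-10) + l(-18, 15)) - 1951 = (7/(20 - 10) + 55) - 1951 = (7/10 + 55) - 1951 = 557/10 - 1951 = -18953/10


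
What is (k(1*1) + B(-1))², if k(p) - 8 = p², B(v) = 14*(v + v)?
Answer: 361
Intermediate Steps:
B(v) = 28*v (B(v) = 14*(2*v) = 28*v)
k(p) = 8 + p²
(k(1*1) + B(-1))² = ((8 + (1*1)²) + 28*(-1))² = ((8 + 1²) - 28)² = ((8 + 1) - 28)² = (9 - 28)² = (-19)² = 361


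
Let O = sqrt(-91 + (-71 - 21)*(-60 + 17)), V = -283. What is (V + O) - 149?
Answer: -432 + sqrt(3865) ≈ -369.83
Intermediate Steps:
O = sqrt(3865) (O = sqrt(-91 - 92*(-43)) = sqrt(-91 + 3956) = sqrt(3865) ≈ 62.169)
(V + O) - 149 = (-283 + sqrt(3865)) - 149 = -432 + sqrt(3865)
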